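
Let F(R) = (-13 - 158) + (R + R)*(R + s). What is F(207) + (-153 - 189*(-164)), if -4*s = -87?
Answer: 250749/2 ≈ 1.2537e+5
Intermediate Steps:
s = 87/4 (s = -1/4*(-87) = 87/4 ≈ 21.750)
F(R) = -171 + 2*R*(87/4 + R) (F(R) = (-13 - 158) + (R + R)*(R + 87/4) = -171 + (2*R)*(87/4 + R) = -171 + 2*R*(87/4 + R))
F(207) + (-153 - 189*(-164)) = (-171 + 2*207**2 + (87/2)*207) + (-153 - 189*(-164)) = (-171 + 2*42849 + 18009/2) + (-153 + 30996) = (-171 + 85698 + 18009/2) + 30843 = 189063/2 + 30843 = 250749/2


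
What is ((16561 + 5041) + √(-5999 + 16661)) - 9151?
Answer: 12451 + √10662 ≈ 12554.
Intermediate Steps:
((16561 + 5041) + √(-5999 + 16661)) - 9151 = (21602 + √10662) - 9151 = 12451 + √10662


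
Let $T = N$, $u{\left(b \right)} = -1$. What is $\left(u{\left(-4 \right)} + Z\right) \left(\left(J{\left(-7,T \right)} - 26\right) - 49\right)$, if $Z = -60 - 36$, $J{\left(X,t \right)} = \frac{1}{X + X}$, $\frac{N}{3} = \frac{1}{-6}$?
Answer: $\frac{101947}{14} \approx 7281.9$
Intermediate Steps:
$N = - \frac{1}{2}$ ($N = \frac{3}{-6} = 3 \left(- \frac{1}{6}\right) = - \frac{1}{2} \approx -0.5$)
$T = - \frac{1}{2} \approx -0.5$
$J{\left(X,t \right)} = \frac{1}{2 X}$
$Z = -96$ ($Z = -60 - 36 = -96$)
$\left(u{\left(-4 \right)} + Z\right) \left(\left(J{\left(-7,T \right)} - 26\right) - 49\right) = \left(-1 - 96\right) \left(\left(\frac{1}{2 \left(-7\right)} - 26\right) - 49\right) = - 97 \left(\left(\frac{1}{2} \left(- \frac{1}{7}\right) - 26\right) - 49\right) = - 97 \left(\left(- \frac{1}{14} - 26\right) - 49\right) = - 97 \left(- \frac{365}{14} - 49\right) = \left(-97\right) \left(- \frac{1051}{14}\right) = \frac{101947}{14}$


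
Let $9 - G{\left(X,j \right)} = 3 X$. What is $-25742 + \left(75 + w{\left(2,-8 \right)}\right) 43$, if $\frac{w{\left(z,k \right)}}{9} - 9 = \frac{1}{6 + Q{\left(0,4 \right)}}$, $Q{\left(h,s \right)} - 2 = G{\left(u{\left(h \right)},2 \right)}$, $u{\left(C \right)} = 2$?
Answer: $- \frac{208987}{11} \approx -18999.0$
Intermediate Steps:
$G{\left(X,j \right)} = 9 - 3 X$
$Q{\left(h,s \right)} = 5$ ($Q{\left(h,s \right)} = 2 + \left(9 - 6\right) = 2 + 3 = 5$)
$w{\left(z,k \right)} = \frac{900}{11}$ ($w{\left(z,k \right)} = 81 + \frac{9}{6 + 5} = 81 + \frac{9}{11} = \frac{900}{11}$)
$-25742 + \left(75 + w{\left(2,-8 \right)}\right) 43 = -25742 + \left(75 + \frac{900}{11}\right) 43 = -25742 + \frac{1725}{11} \cdot 43 = -25742 + \frac{74175}{11} = - \frac{208987}{11}$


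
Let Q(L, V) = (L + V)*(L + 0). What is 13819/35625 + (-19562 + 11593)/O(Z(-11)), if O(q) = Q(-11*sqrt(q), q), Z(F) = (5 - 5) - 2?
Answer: 95765033/2921250 + 7969*I*sqrt(2)/2706 ≈ 32.782 + 4.1648*I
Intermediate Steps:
Q(L, V) = L*(L + V) (Q(L, V) = (L + V)*L = L*(L + V))
Z(F) = -2 (Z(F) = 0 - 2 = -2)
O(q) = -11*sqrt(q)*(q - 11*sqrt(q)) (O(q) = (-11*sqrt(q))*(-11*sqrt(q) + q) = (-11*sqrt(q))*(q - 11*sqrt(q)) = -11*sqrt(q)*(q - 11*sqrt(q)))
13819/35625 + (-19562 + 11593)/O(Z(-11)) = 13819/35625 + (-19562 + 11593)/(-(-22)*I*sqrt(2) + 121*(-2)) = 13819*(1/35625) - 7969/(-(-22)*I*sqrt(2) - 242) = 13819/35625 - 7969/(22*I*sqrt(2) - 242) = 13819/35625 - 7969/(-242 + 22*I*sqrt(2))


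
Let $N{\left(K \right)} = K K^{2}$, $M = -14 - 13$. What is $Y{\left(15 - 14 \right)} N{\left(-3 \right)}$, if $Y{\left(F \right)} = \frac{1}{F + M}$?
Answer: $\frac{27}{26} \approx 1.0385$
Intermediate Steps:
$M = -27$
$N{\left(K \right)} = K^{3}$
$Y{\left(F \right)} = \frac{1}{-27 + F}$ ($Y{\left(F \right)} = \frac{1}{F - 27} = \frac{1}{-27 + F}$)
$Y{\left(15 - 14 \right)} N{\left(-3 \right)} = \frac{\left(-3\right)^{3}}{-27 + \left(15 - 14\right)} = \frac{1}{-27 + \left(15 - 14\right)} \left(-27\right) = \frac{1}{-27 + 1} \left(-27\right) = \frac{1}{-26} \left(-27\right) = \left(- \frac{1}{26}\right) \left(-27\right) = \frac{27}{26}$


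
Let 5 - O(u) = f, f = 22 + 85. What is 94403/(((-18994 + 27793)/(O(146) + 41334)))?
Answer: 1297474832/2933 ≈ 4.4237e+5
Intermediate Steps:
f = 107
O(u) = -102 (O(u) = 5 - 1*107 = 5 - 107 = -102)
94403/(((-18994 + 27793)/(O(146) + 41334))) = 94403/(((-18994 + 27793)/(-102 + 41334))) = 94403/((8799/41232)) = 94403/((8799*(1/41232))) = 94403/(2933/13744) = 94403*(13744/2933) = 1297474832/2933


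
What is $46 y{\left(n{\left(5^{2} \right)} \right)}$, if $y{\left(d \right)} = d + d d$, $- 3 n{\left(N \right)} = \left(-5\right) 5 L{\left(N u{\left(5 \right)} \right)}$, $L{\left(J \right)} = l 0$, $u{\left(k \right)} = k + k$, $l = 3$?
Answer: $0$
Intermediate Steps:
$u{\left(k \right)} = 2 k$
$L{\left(J \right)} = 0$ ($L{\left(J \right)} = 3 \cdot 0 = 0$)
$n{\left(N \right)} = 0$ ($n{\left(N \right)} = - \frac{\left(-5\right) 5 \cdot 0}{3} = - \frac{\left(-25\right) 0}{3} = \left(- \frac{1}{3}\right) 0 = 0$)
$y{\left(d \right)} = d + d^{2}$
$46 y{\left(n{\left(5^{2} \right)} \right)} = 46 \cdot 0 \left(1 + 0\right) = 46 \cdot 0 \cdot 1 = 46 \cdot 0 = 0$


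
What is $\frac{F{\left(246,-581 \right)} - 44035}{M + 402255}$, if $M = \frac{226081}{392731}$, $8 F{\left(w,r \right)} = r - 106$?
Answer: $- \frac{138621082877}{1263825875888} \approx -0.10968$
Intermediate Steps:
$F{\left(w,r \right)} = - \frac{53}{4} + \frac{r}{8}$ ($F{\left(w,r \right)} = \frac{r - 106}{8} = \frac{-106 + r}{8} = - \frac{53}{4} + \frac{r}{8}$)
$M = \frac{226081}{392731}$ ($M = 226081 \cdot \frac{1}{392731} = \frac{226081}{392731} \approx 0.57566$)
$\frac{F{\left(246,-581 \right)} - 44035}{M + 402255} = \frac{\left(- \frac{53}{4} + \frac{1}{8} \left(-581\right)\right) - 44035}{\frac{226081}{392731} + 402255} = \frac{\left(- \frac{53}{4} - \frac{581}{8}\right) - 44035}{\frac{157978234486}{392731}} = \left(- \frac{687}{8} - 44035\right) \frac{392731}{157978234486} = \left(- \frac{352967}{8}\right) \frac{392731}{157978234486} = - \frac{138621082877}{1263825875888}$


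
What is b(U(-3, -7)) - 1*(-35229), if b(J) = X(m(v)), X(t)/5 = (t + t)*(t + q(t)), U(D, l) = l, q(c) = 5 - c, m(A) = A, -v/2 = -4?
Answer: 35629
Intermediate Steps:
v = 8 (v = -2*(-4) = 8)
X(t) = 50*t (X(t) = 5*((t + t)*(t + (5 - t))) = 5*((2*t)*5) = 5*(10*t) = 50*t)
b(J) = 400 (b(J) = 50*8 = 400)
b(U(-3, -7)) - 1*(-35229) = 400 - 1*(-35229) = 400 + 35229 = 35629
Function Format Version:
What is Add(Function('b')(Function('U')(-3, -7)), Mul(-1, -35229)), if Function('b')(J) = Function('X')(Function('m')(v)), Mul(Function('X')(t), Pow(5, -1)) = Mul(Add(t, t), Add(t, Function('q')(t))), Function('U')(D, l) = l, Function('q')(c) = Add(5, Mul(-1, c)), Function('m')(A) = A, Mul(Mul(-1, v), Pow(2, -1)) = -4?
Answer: 35629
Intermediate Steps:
v = 8 (v = Mul(-2, -4) = 8)
Function('X')(t) = Mul(50, t) (Function('X')(t) = Mul(5, Mul(Add(t, t), Add(t, Add(5, Mul(-1, t))))) = Mul(5, Mul(Mul(2, t), 5)) = Mul(5, Mul(10, t)) = Mul(50, t))
Function('b')(J) = 400 (Function('b')(J) = Mul(50, 8) = 400)
Add(Function('b')(Function('U')(-3, -7)), Mul(-1, -35229)) = Add(400, Mul(-1, -35229)) = Add(400, 35229) = 35629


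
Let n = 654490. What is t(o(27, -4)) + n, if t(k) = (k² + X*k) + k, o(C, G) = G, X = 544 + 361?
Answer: 650882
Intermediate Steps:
X = 905
t(k) = k² + 906*k (t(k) = (k² + 905*k) + k = k² + 906*k)
t(o(27, -4)) + n = -4*(906 - 4) + 654490 = -4*902 + 654490 = -3608 + 654490 = 650882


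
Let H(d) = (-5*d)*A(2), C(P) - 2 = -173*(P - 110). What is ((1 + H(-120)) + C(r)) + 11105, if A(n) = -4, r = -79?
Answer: 41405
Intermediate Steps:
C(P) = 19032 - 173*P (C(P) = 2 - 173*(P - 110) = 2 - 173*(-110 + P) = 2 + (19030 - 173*P) = 19032 - 173*P)
H(d) = 20*d (H(d) = -5*d*(-4) = 20*d)
((1 + H(-120)) + C(r)) + 11105 = ((1 + 20*(-120)) + (19032 - 173*(-79))) + 11105 = ((1 - 2400) + (19032 + 13667)) + 11105 = (-2399 + 32699) + 11105 = 30300 + 11105 = 41405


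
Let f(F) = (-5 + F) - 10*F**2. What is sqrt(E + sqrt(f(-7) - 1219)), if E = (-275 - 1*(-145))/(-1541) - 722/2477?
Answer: sqrt(-3017734727744 + 14569924141249*I*sqrt(1721))/3817057 ≈ 4.543 + 4.5658*I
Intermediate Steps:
f(F) = -5 + F - 10*F**2
E = -790592/3817057 (E = (-275 + 145)*(-1/1541) - 722*1/2477 = -130*(-1/1541) - 722/2477 = 130/1541 - 722/2477 = -790592/3817057 ≈ -0.20712)
sqrt(E + sqrt(f(-7) - 1219)) = sqrt(-790592/3817057 + sqrt((-5 - 7 - 10*(-7)**2) - 1219)) = sqrt(-790592/3817057 + sqrt((-5 - 7 - 10*49) - 1219)) = sqrt(-790592/3817057 + sqrt((-5 - 7 - 490) - 1219)) = sqrt(-790592/3817057 + sqrt(-502 - 1219)) = sqrt(-790592/3817057 + sqrt(-1721)) = sqrt(-790592/3817057 + I*sqrt(1721))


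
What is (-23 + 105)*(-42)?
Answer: -3444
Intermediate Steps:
(-23 + 105)*(-42) = 82*(-42) = -3444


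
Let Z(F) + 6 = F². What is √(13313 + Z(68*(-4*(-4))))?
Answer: √1197051 ≈ 1094.1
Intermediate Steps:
Z(F) = -6 + F²
√(13313 + Z(68*(-4*(-4)))) = √(13313 + (-6 + (68*(-4*(-4)))²)) = √(13313 + (-6 + (68*16)²)) = √(13313 + (-6 + 1088²)) = √(13313 + (-6 + 1183744)) = √(13313 + 1183738) = √1197051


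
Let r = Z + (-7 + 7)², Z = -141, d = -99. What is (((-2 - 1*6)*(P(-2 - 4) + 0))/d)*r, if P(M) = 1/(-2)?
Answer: 188/33 ≈ 5.6970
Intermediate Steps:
P(M) = -½
r = -141 (r = -141 + (-7 + 7)² = -141 + 0² = -141 + 0 = -141)
(((-2 - 1*6)*(P(-2 - 4) + 0))/d)*r = (((-2 - 1*6)*(-½ + 0))/(-99))*(-141) = (((-2 - 6)*(-½))*(-1/99))*(-141) = (-8*(-½)*(-1/99))*(-141) = (4*(-1/99))*(-141) = -4/99*(-141) = 188/33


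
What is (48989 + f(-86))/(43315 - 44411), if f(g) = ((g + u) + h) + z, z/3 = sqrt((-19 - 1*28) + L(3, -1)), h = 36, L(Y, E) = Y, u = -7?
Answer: -12233/274 - 3*I*sqrt(11)/548 ≈ -44.646 - 0.018157*I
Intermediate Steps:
z = 6*I*sqrt(11) (z = 3*sqrt((-19 - 1*28) + 3) = 3*sqrt((-19 - 28) + 3) = 3*sqrt(-47 + 3) = 3*sqrt(-44) = 3*(2*I*sqrt(11)) = 6*I*sqrt(11) ≈ 19.9*I)
f(g) = 29 + g + 6*I*sqrt(11) (f(g) = ((g - 7) + 36) + 6*I*sqrt(11) = ((-7 + g) + 36) + 6*I*sqrt(11) = (29 + g) + 6*I*sqrt(11) = 29 + g + 6*I*sqrt(11))
(48989 + f(-86))/(43315 - 44411) = (48989 + (29 - 86 + 6*I*sqrt(11)))/(43315 - 44411) = (48989 + (-57 + 6*I*sqrt(11)))/(-1096) = (48932 + 6*I*sqrt(11))*(-1/1096) = -12233/274 - 3*I*sqrt(11)/548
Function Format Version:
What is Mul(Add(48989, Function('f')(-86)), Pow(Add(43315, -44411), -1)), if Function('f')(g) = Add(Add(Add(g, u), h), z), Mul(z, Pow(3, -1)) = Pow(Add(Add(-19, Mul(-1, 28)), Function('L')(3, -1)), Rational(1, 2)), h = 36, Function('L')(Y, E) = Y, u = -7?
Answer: Add(Rational(-12233, 274), Mul(Rational(-3, 548), I, Pow(11, Rational(1, 2)))) ≈ Add(-44.646, Mul(-0.018157, I))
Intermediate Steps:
z = Mul(6, I, Pow(11, Rational(1, 2))) (z = Mul(3, Pow(Add(Add(-19, Mul(-1, 28)), 3), Rational(1, 2))) = Mul(3, Pow(Add(Add(-19, -28), 3), Rational(1, 2))) = Mul(3, Pow(Add(-47, 3), Rational(1, 2))) = Mul(3, Pow(-44, Rational(1, 2))) = Mul(3, Mul(2, I, Pow(11, Rational(1, 2)))) = Mul(6, I, Pow(11, Rational(1, 2))) ≈ Mul(19.900, I))
Function('f')(g) = Add(29, g, Mul(6, I, Pow(11, Rational(1, 2)))) (Function('f')(g) = Add(Add(Add(g, -7), 36), Mul(6, I, Pow(11, Rational(1, 2)))) = Add(Add(Add(-7, g), 36), Mul(6, I, Pow(11, Rational(1, 2)))) = Add(Add(29, g), Mul(6, I, Pow(11, Rational(1, 2)))) = Add(29, g, Mul(6, I, Pow(11, Rational(1, 2)))))
Mul(Add(48989, Function('f')(-86)), Pow(Add(43315, -44411), -1)) = Mul(Add(48989, Add(29, -86, Mul(6, I, Pow(11, Rational(1, 2))))), Pow(Add(43315, -44411), -1)) = Mul(Add(48989, Add(-57, Mul(6, I, Pow(11, Rational(1, 2))))), Pow(-1096, -1)) = Mul(Add(48932, Mul(6, I, Pow(11, Rational(1, 2)))), Rational(-1, 1096)) = Add(Rational(-12233, 274), Mul(Rational(-3, 548), I, Pow(11, Rational(1, 2))))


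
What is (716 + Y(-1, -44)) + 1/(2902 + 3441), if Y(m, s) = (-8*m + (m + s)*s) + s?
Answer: 16872381/6343 ≈ 2660.0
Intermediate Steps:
Y(m, s) = s - 8*m + s*(m + s) (Y(m, s) = (-8*m + s*(m + s)) + s = s - 8*m + s*(m + s))
(716 + Y(-1, -44)) + 1/(2902 + 3441) = (716 + (-44 + (-44)² - 8*(-1) - 1*(-44))) + 1/(2902 + 3441) = (716 + (-44 + 1936 + 8 + 44)) + 1/6343 = (716 + 1944) + 1/6343 = 2660 + 1/6343 = 16872381/6343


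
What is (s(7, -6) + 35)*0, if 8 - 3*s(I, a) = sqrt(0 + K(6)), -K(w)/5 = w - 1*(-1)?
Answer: 0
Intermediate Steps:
K(w) = -5 - 5*w (K(w) = -5*(w - 1*(-1)) = -5*(w + 1) = -5*(1 + w) = -5 - 5*w)
s(I, a) = 8/3 - I*sqrt(35)/3 (s(I, a) = 8/3 - sqrt(0 + (-5 - 5*6))/3 = 8/3 - sqrt(0 + (-5 - 30))/3 = 8/3 - sqrt(0 - 35)/3 = 8/3 - I*sqrt(35)/3)
(s(7, -6) + 35)*0 = ((8/3 - I*sqrt(35)/3) + 35)*0 = (113/3 - I*sqrt(35)/3)*0 = 0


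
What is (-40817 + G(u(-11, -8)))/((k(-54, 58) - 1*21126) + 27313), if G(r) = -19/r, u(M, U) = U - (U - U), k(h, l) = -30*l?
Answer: -326517/35576 ≈ -9.1780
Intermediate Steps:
u(M, U) = U (u(M, U) = U - 1*0 = U + 0 = U)
(-40817 + G(u(-11, -8)))/((k(-54, 58) - 1*21126) + 27313) = (-40817 - 19/(-8))/((-30*58 - 1*21126) + 27313) = (-40817 - 19*(-1/8))/((-1740 - 21126) + 27313) = (-40817 + 19/8)/(-22866 + 27313) = -326517/8/4447 = -326517/8*1/4447 = -326517/35576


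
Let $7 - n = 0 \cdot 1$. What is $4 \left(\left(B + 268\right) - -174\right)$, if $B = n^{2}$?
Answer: $1964$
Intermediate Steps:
$n = 7$ ($n = 7 - 0 \cdot 1 = 7 - 0 = 7 + 0 = 7$)
$B = 49$ ($B = 7^{2} = 49$)
$4 \left(\left(B + 268\right) - -174\right) = 4 \left(\left(49 + 268\right) - -174\right) = 4 \left(317 + \left(192 - 18\right)\right) = 4 \left(317 + 174\right) = 4 \cdot 491 = 1964$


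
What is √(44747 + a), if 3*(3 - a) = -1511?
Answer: √407283/3 ≈ 212.73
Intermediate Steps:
a = 1520/3 (a = 3 - ⅓*(-1511) = 3 + 1511/3 = 1520/3 ≈ 506.67)
√(44747 + a) = √(44747 + 1520/3) = √(135761/3) = √407283/3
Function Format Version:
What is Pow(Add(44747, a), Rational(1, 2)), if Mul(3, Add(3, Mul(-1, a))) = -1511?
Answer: Mul(Rational(1, 3), Pow(407283, Rational(1, 2))) ≈ 212.73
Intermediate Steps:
a = Rational(1520, 3) (a = Add(3, Mul(Rational(-1, 3), -1511)) = Add(3, Rational(1511, 3)) = Rational(1520, 3) ≈ 506.67)
Pow(Add(44747, a), Rational(1, 2)) = Pow(Add(44747, Rational(1520, 3)), Rational(1, 2)) = Pow(Rational(135761, 3), Rational(1, 2)) = Mul(Rational(1, 3), Pow(407283, Rational(1, 2)))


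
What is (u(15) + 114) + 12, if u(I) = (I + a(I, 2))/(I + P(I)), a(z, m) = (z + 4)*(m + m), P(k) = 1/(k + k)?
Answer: 59556/451 ≈ 132.05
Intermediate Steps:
P(k) = 1/(2*k)
a(z, m) = 2*m*(4 + z) (a(z, m) = (4 + z)*(2*m) = 2*m*(4 + z))
u(I) = (16 + 5*I)/(I + 1/(2*I)) (u(I) = (I + 2*2*(4 + I))/(I + 1/(2*I)) = (I + (16 + 4*I))/(I + 1/(2*I)) = (16 + 5*I)/(I + 1/(2*I)))
(u(15) + 114) + 12 = (2*15*(16 + 5*15)/(1 + 2*15**2) + 114) + 12 = (2*15*(16 + 75)/(1 + 2*225) + 114) + 12 = (2*15*91/(1 + 450) + 114) + 12 = (2*15*91/451 + 114) + 12 = (2*15*(1/451)*91 + 114) + 12 = (2730/451 + 114) + 12 = 54144/451 + 12 = 59556/451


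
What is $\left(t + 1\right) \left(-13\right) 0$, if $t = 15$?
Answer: $0$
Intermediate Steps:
$\left(t + 1\right) \left(-13\right) 0 = \left(15 + 1\right) \left(-13\right) 0 = 16 \left(-13\right) 0 = \left(-208\right) 0 = 0$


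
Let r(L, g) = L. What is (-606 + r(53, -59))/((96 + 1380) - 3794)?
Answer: 553/2318 ≈ 0.23857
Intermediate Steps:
(-606 + r(53, -59))/((96 + 1380) - 3794) = (-606 + 53)/((96 + 1380) - 3794) = -553/(1476 - 3794) = -553/(-2318) = -553*(-1/2318) = 553/2318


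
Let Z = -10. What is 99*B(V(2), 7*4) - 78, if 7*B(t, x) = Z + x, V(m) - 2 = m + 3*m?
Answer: 1236/7 ≈ 176.57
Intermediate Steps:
V(m) = 2 + 4*m (V(m) = 2 + (m + 3*m) = 2 + 4*m)
B(t, x) = -10/7 + x/7 (B(t, x) = (-10 + x)/7 = -10/7 + x/7)
99*B(V(2), 7*4) - 78 = 99*(-10/7 + (7*4)/7) - 78 = 99*(-10/7 + (1/7)*28) - 78 = 99*(-10/7 + 4) - 78 = 99*(18/7) - 78 = 1782/7 - 78 = 1236/7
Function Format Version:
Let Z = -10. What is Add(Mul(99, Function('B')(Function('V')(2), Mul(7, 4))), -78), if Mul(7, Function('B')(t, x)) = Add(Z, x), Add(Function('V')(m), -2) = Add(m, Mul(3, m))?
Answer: Rational(1236, 7) ≈ 176.57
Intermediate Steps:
Function('V')(m) = Add(2, Mul(4, m)) (Function('V')(m) = Add(2, Add(m, Mul(3, m))) = Add(2, Mul(4, m)))
Function('B')(t, x) = Add(Rational(-10, 7), Mul(Rational(1, 7), x)) (Function('B')(t, x) = Mul(Rational(1, 7), Add(-10, x)) = Add(Rational(-10, 7), Mul(Rational(1, 7), x)))
Add(Mul(99, Function('B')(Function('V')(2), Mul(7, 4))), -78) = Add(Mul(99, Add(Rational(-10, 7), Mul(Rational(1, 7), Mul(7, 4)))), -78) = Add(Mul(99, Add(Rational(-10, 7), Mul(Rational(1, 7), 28))), -78) = Add(Mul(99, Add(Rational(-10, 7), 4)), -78) = Add(Mul(99, Rational(18, 7)), -78) = Add(Rational(1782, 7), -78) = Rational(1236, 7)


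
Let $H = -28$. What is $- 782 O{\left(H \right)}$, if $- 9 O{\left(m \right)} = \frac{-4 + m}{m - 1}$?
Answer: $\frac{25024}{261} \approx 95.877$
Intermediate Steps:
$O{\left(m \right)} = - \frac{-4 + m}{9 \left(-1 + m\right)}$ ($O{\left(m \right)} = - \frac{\left(-4 + m\right) \frac{1}{m - 1}}{9} = - \frac{\left(-4 + m\right) \frac{1}{-1 + m}}{9} = - \frac{\frac{1}{-1 + m} \left(-4 + m\right)}{9} = - \frac{-4 + m}{9 \left(-1 + m\right)}$)
$- 782 O{\left(H \right)} = - 782 \frac{4 - -28}{9 \left(-1 - 28\right)} = - 782 \frac{4 + 28}{9 \left(-29\right)} = - 782 \cdot \frac{1}{9} \left(- \frac{1}{29}\right) 32 = \left(-782\right) \left(- \frac{32}{261}\right) = \frac{25024}{261}$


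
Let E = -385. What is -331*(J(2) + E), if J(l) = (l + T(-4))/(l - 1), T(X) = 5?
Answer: 125118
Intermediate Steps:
J(l) = (5 + l)/(-1 + l) (J(l) = (l + 5)/(l - 1) = (5 + l)/(-1 + l))
-331*(J(2) + E) = -331*((5 + 2)/(-1 + 2) - 385) = -331*(7/1 - 385) = -331*(1*7 - 385) = -331*(7 - 385) = -331*(-378) = 125118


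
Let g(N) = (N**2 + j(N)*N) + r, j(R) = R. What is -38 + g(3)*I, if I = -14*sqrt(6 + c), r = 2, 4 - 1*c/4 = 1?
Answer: -38 - 840*sqrt(2) ≈ -1225.9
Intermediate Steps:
c = 12 (c = 16 - 4*1 = 16 - 4 = 12)
g(N) = 2 + 2*N**2 (g(N) = (N**2 + N*N) + 2 = (N**2 + N**2) + 2 = 2*N**2 + 2 = 2 + 2*N**2)
I = -42*sqrt(2) (I = -14*sqrt(6 + 12) = -42*sqrt(2) ≈ -59.397)
-38 + g(3)*I = -38 + (2 + 2*3**2)*(-42*sqrt(2)) = -38 + (2 + 2*9)*(-42*sqrt(2)) = -38 + (2 + 18)*(-42*sqrt(2)) = -38 + 20*(-42*sqrt(2)) = -38 - 840*sqrt(2)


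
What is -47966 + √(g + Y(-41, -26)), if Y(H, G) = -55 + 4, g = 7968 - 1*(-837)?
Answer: -47966 + √8754 ≈ -47872.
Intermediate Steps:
g = 8805 (g = 7968 + 837 = 8805)
Y(H, G) = -51
-47966 + √(g + Y(-41, -26)) = -47966 + √(8805 - 51) = -47966 + √8754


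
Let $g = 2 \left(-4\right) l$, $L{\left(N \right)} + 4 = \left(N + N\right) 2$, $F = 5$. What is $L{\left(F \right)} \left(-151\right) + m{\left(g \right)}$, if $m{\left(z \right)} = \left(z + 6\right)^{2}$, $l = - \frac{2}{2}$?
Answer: $-2220$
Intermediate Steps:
$L{\left(N \right)} = -4 + 4 N$ ($L{\left(N \right)} = -4 + \left(N + N\right) 2 = -4 + 2 N 2 = -4 + 4 N$)
$l = -1$ ($l = \left(-2\right) \frac{1}{2} = -1$)
$g = 8$ ($g = 2 \left(-4\right) \left(-1\right) = \left(-8\right) \left(-1\right) = 8$)
$m{\left(z \right)} = \left(6 + z\right)^{2}$
$L{\left(F \right)} \left(-151\right) + m{\left(g \right)} = \left(-4 + 4 \cdot 5\right) \left(-151\right) + \left(6 + 8\right)^{2} = \left(-4 + 20\right) \left(-151\right) + 14^{2} = 16 \left(-151\right) + 196 = -2416 + 196 = -2220$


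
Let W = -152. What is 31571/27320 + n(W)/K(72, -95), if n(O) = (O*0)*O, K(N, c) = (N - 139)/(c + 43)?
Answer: 31571/27320 ≈ 1.1556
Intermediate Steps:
K(N, c) = (-139 + N)/(43 + c)
n(O) = 0 (n(O) = 0*O = 0)
31571/27320 + n(W)/K(72, -95) = 31571/27320 + 0/(((-139 + 72)/(43 - 95))) = 31571*(1/27320) + 0/((-67/(-52))) = 31571/27320 + 0/((-1/52*(-67))) = 31571/27320 + 0/(67/52) = 31571/27320 + 0*(52/67) = 31571/27320 + 0 = 31571/27320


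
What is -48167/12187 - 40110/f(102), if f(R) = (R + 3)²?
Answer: -1387567/182805 ≈ -7.5904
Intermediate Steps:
f(R) = (3 + R)²
-48167/12187 - 40110/f(102) = -48167/12187 - 40110/(3 + 102)² = -48167*1/12187 - 40110/(105²) = -6881/1741 - 40110/11025 = -6881/1741 - 40110*1/11025 = -6881/1741 - 382/105 = -1387567/182805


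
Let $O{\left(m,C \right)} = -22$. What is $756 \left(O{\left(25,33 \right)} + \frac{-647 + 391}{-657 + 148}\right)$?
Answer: $- \frac{8272152}{509} \approx -16252.0$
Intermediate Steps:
$756 \left(O{\left(25,33 \right)} + \frac{-647 + 391}{-657 + 148}\right) = 756 \left(-22 + \frac{-647 + 391}{-657 + 148}\right) = 756 \left(-22 - \frac{256}{-509}\right) = 756 \left(-22 - - \frac{256}{509}\right) = 756 \left(-22 + \frac{256}{509}\right) = 756 \left(- \frac{10942}{509}\right) = - \frac{8272152}{509}$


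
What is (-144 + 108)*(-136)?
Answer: 4896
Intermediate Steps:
(-144 + 108)*(-136) = -36*(-136) = 4896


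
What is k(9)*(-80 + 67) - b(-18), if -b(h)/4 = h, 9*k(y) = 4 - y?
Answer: -583/9 ≈ -64.778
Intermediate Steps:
k(y) = 4/9 - y/9 (k(y) = (4 - y)/9 = 4/9 - y/9)
b(h) = -4*h
k(9)*(-80 + 67) - b(-18) = (4/9 - ⅑*9)*(-80 + 67) - (-4)*(-18) = (4/9 - 1)*(-13) - 1*72 = -5/9*(-13) - 72 = 65/9 - 72 = -583/9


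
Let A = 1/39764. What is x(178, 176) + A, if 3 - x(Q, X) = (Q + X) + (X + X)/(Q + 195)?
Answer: -5220018727/14831972 ≈ -351.94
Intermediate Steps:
x(Q, X) = 3 - Q - X - 2*X/(195 + Q) (x(Q, X) = 3 - ((Q + X) + (X + X)/(Q + 195)) = 3 - ((Q + X) + (2*X)/(195 + Q)) = 3 - ((Q + X) + 2*X/(195 + Q)) = 3 - (Q + X + 2*X/(195 + Q)) = 3 + (-Q - X - 2*X/(195 + Q)) = 3 - Q - X - 2*X/(195 + Q))
A = 1/39764 ≈ 2.5148e-5
x(178, 176) + A = (585 - 1*178**2 - 197*176 - 192*178 - 1*178*176)/(195 + 178) + 1/39764 = (585 - 1*31684 - 34672 - 34176 - 31328)/373 + 1/39764 = (585 - 31684 - 34672 - 34176 - 31328)/373 + 1/39764 = (1/373)*(-131275) + 1/39764 = -131275/373 + 1/39764 = -5220018727/14831972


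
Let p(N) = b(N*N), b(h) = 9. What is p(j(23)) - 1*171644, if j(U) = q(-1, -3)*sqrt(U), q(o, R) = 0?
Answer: -171635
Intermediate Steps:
j(U) = 0 (j(U) = 0*sqrt(U) = 0)
p(N) = 9
p(j(23)) - 1*171644 = 9 - 1*171644 = 9 - 171644 = -171635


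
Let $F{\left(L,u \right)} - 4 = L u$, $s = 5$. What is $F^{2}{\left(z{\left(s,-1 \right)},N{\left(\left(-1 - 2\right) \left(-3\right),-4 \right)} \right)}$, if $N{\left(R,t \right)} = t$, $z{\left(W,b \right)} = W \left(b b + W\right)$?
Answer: $13456$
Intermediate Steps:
$z{\left(W,b \right)} = W \left(W + b^{2}\right)$ ($z{\left(W,b \right)} = W \left(b^{2} + W\right) = W \left(W + b^{2}\right)$)
$F{\left(L,u \right)} = 4 + L u$
$F^{2}{\left(z{\left(s,-1 \right)},N{\left(\left(-1 - 2\right) \left(-3\right),-4 \right)} \right)} = \left(4 + 5 \left(5 + \left(-1\right)^{2}\right) \left(-4\right)\right)^{2} = \left(4 + 5 \left(5 + 1\right) \left(-4\right)\right)^{2} = \left(4 + 5 \cdot 6 \left(-4\right)\right)^{2} = \left(4 + 30 \left(-4\right)\right)^{2} = \left(4 - 120\right)^{2} = \left(-116\right)^{2} = 13456$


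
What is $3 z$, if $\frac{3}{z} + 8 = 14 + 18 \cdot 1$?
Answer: $\frac{3}{8} \approx 0.375$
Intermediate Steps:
$z = \frac{1}{8}$ ($z = \frac{3}{-8 + \left(14 + 18 \cdot 1\right)} = \frac{3}{-8 + \left(14 + 18\right)} = \frac{3}{-8 + 32} = \frac{3}{24} = 3 \cdot \frac{1}{24} = \frac{1}{8} \approx 0.125$)
$3 z = 3 \cdot \frac{1}{8} = \frac{3}{8}$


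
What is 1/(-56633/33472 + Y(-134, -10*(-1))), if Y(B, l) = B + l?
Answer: -33472/4207161 ≈ -0.0079560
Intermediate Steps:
1/(-56633/33472 + Y(-134, -10*(-1))) = 1/(-56633/33472 + (-134 - 10*(-1))) = 1/(-56633*1/33472 + (-134 + 10)) = 1/(-56633/33472 - 124) = 1/(-4207161/33472) = -33472/4207161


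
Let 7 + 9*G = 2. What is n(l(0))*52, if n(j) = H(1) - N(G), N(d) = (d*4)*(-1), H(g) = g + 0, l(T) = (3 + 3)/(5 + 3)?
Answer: -572/9 ≈ -63.556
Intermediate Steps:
l(T) = 3/4 (l(T) = 6/8 = 6*(1/8) = 3/4)
H(g) = g
G = -5/9 (G = -7/9 + (1/9)*2 = -7/9 + 2/9 = -5/9 ≈ -0.55556)
N(d) = -4*d (N(d) = (4*d)*(-1) = -4*d)
n(j) = -11/9 (n(j) = 1 - (-4)*(-5)/9 = 1 - 1*20/9 = 1 - 20/9 = -11/9)
n(l(0))*52 = -11/9*52 = -572/9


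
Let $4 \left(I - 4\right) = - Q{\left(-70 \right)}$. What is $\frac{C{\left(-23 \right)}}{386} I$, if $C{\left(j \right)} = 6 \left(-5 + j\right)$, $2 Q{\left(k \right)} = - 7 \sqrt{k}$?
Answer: $- \frac{336}{193} - \frac{147 i \sqrt{70}}{386} \approx -1.7409 - 3.1862 i$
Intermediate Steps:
$Q{\left(k \right)} = - \frac{7 \sqrt{k}}{2}$ ($Q{\left(k \right)} = \frac{\left(-7\right) \sqrt{k}}{2} = - \frac{7 \sqrt{k}}{2}$)
$I = 4 + \frac{7 i \sqrt{70}}{8}$ ($I = 4 + \frac{\left(-1\right) \left(- \frac{7 \sqrt{-70}}{2}\right)}{4} = 4 + \frac{\left(-1\right) \left(- \frac{7 i \sqrt{70}}{2}\right)}{4} = 4 + \frac{\frac{7}{2} i \sqrt{70}}{4} = 4 + \frac{7 i \sqrt{70}}{8} \approx 4.0 + 7.3208 i$)
$C{\left(j \right)} = -30 + 6 j$
$\frac{C{\left(-23 \right)}}{386} I = \frac{-30 + 6 \left(-23\right)}{386} \left(4 + \frac{7 i \sqrt{70}}{8}\right) = \left(-30 - 138\right) \frac{1}{386} \left(4 + \frac{7 i \sqrt{70}}{8}\right) = \left(-168\right) \frac{1}{386} \left(4 + \frac{7 i \sqrt{70}}{8}\right) = - \frac{84 \left(4 + \frac{7 i \sqrt{70}}{8}\right)}{193} = - \frac{336}{193} - \frac{147 i \sqrt{70}}{386}$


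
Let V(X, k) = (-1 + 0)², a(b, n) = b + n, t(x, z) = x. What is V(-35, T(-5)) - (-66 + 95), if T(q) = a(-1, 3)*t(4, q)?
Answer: -28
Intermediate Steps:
T(q) = 8 (T(q) = (-1 + 3)*4 = 2*4 = 8)
V(X, k) = 1 (V(X, k) = (-1)² = 1)
V(-35, T(-5)) - (-66 + 95) = 1 - (-66 + 95) = 1 - 29 = -28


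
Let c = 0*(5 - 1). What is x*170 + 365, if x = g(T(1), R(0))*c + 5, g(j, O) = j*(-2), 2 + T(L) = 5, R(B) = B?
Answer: 1215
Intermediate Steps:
T(L) = 3 (T(L) = -2 + 5 = 3)
g(j, O) = -2*j
c = 0 (c = 0*4 = 0)
x = 5 (x = -2*3*0 + 5 = -6*0 + 5 = 0 + 5 = 5)
x*170 + 365 = 5*170 + 365 = 850 + 365 = 1215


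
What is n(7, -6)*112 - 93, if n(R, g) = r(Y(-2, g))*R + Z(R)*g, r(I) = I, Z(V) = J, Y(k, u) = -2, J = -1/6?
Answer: -1549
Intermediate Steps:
J = -⅙ (J = -1*⅙ = -⅙ ≈ -0.16667)
Z(V) = -⅙
n(R, g) = -2*R - g/6
n(7, -6)*112 - 93 = (-2*7 - ⅙*(-6))*112 - 93 = (-14 + 1)*112 - 93 = -13*112 - 93 = -1456 - 93 = -1549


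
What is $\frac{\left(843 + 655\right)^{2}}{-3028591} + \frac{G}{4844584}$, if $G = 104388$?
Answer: $- \frac{2638779329257}{3668065875286} \approx -0.71939$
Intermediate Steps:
$\frac{\left(843 + 655\right)^{2}}{-3028591} + \frac{G}{4844584} = \frac{\left(843 + 655\right)^{2}}{-3028591} + \frac{104388}{4844584} = 1498^{2} \left(- \frac{1}{3028591}\right) + 104388 \cdot \frac{1}{4844584} = 2244004 \left(- \frac{1}{3028591}\right) + \frac{26097}{1211146} = - \frac{2244004}{3028591} + \frac{26097}{1211146} = - \frac{2638779329257}{3668065875286}$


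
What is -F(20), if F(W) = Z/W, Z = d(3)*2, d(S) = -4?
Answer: 2/5 ≈ 0.40000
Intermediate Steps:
Z = -8 (Z = -4*2 = -8)
F(W) = -8/W
-F(20) = -(-8)/20 = -1*(-2/5) = 2/5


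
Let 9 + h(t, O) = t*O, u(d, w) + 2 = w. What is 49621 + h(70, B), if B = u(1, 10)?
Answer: 50172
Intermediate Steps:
u(d, w) = -2 + w
B = 8 (B = -2 + 10 = 8)
h(t, O) = -9 + O*t (h(t, O) = -9 + t*O = -9 + O*t)
49621 + h(70, B) = 49621 + (-9 + 8*70) = 49621 + (-9 + 560) = 49621 + 551 = 50172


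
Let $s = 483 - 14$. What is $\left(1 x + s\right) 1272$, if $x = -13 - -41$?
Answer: $632184$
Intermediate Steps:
$x = 28$ ($x = -13 + 41 = 28$)
$s = 469$
$\left(1 x + s\right) 1272 = \left(1 \cdot 28 + 469\right) 1272 = \left(28 + 469\right) 1272 = 497 \cdot 1272 = 632184$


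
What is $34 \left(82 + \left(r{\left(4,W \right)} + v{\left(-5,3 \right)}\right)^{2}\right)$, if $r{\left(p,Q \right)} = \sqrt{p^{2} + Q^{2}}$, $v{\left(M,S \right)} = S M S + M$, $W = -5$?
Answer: $89182 - 3400 \sqrt{41} \approx 67411.0$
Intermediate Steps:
$v{\left(M,S \right)} = M + M S^{2}$ ($v{\left(M,S \right)} = M S S + M = M S^{2} + M = M + M S^{2}$)
$r{\left(p,Q \right)} = \sqrt{Q^{2} + p^{2}}$
$34 \left(82 + \left(r{\left(4,W \right)} + v{\left(-5,3 \right)}\right)^{2}\right) = 34 \left(82 + \left(\sqrt{\left(-5\right)^{2} + 4^{2}} - 5 \left(1 + 3^{2}\right)\right)^{2}\right) = 34 \left(82 + \left(\sqrt{25 + 16} - 5 \left(1 + 9\right)\right)^{2}\right) = 34 \left(82 + \left(\sqrt{41} - 50\right)^{2}\right) = 34 \left(82 + \left(-50 + \sqrt{41}\right)^{2}\right) = 2788 + 34 \left(-50 + \sqrt{41}\right)^{2}$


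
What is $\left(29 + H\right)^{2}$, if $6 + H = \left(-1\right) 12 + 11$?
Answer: $484$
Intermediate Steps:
$H = -7$ ($H = -6 + \left(\left(-1\right) 12 + 11\right) = -6 + \left(-12 + 11\right) = -6 - 1 = -7$)
$\left(29 + H\right)^{2} = \left(29 - 7\right)^{2} = 22^{2} = 484$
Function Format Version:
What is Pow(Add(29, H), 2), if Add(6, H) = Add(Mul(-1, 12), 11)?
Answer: 484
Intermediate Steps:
H = -7 (H = Add(-6, Add(Mul(-1, 12), 11)) = Add(-6, Add(-12, 11)) = Add(-6, -1) = -7)
Pow(Add(29, H), 2) = Pow(Add(29, -7), 2) = Pow(22, 2) = 484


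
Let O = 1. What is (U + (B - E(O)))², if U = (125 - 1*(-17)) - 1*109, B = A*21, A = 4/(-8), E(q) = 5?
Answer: 1225/4 ≈ 306.25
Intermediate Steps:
A = -½ (A = 4*(-⅛) = -½ ≈ -0.50000)
B = -21/2 (B = -½*21 = -21/2 ≈ -10.500)
U = 33 (U = (125 + 17) - 109 = 142 - 109 = 33)
(U + (B - E(O)))² = (33 + (-21/2 - 1*5))² = (33 + (-21/2 - 5))² = (33 - 31/2)² = (35/2)² = 1225/4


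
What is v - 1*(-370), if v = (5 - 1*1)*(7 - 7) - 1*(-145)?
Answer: 515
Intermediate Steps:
v = 145 (v = (5 - 1)*0 + 145 = 4*0 + 145 = 0 + 145 = 145)
v - 1*(-370) = 145 - 1*(-370) = 145 + 370 = 515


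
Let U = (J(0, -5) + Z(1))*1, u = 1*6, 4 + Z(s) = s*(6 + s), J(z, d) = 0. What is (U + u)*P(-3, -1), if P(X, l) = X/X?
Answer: 9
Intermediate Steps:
Z(s) = -4 + s*(6 + s)
P(X, l) = 1
u = 6
U = 3 (U = (0 + (-4 + 1² + 6*1))*1 = (0 + (-4 + 1 + 6))*1 = (0 + 3)*1 = 3*1 = 3)
(U + u)*P(-3, -1) = (3 + 6)*1 = 9*1 = 9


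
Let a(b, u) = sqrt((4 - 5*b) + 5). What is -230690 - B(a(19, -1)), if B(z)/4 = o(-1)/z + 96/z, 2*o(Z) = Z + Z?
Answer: -230690 + 190*I*sqrt(86)/43 ≈ -2.3069e+5 + 40.976*I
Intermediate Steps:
o(Z) = Z (o(Z) = (Z + Z)/2 = (2*Z)/2 = Z)
a(b, u) = sqrt(9 - 5*b)
B(z) = 380/z (B(z) = 4*(-1/z + 96/z) = 4*(95/z) = 380/z)
-230690 - B(a(19, -1)) = -230690 - 380/(sqrt(9 - 5*19)) = -230690 - 380/(sqrt(9 - 95)) = -230690 - 380/(sqrt(-86)) = -230690 - 380/(I*sqrt(86)) = -230690 - 380*(-I*sqrt(86)/86) = -230690 - (-190)*I*sqrt(86)/43 = -230690 + 190*I*sqrt(86)/43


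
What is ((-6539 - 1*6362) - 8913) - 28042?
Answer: -49856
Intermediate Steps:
((-6539 - 1*6362) - 8913) - 28042 = ((-6539 - 6362) - 8913) - 28042 = (-12901 - 8913) - 28042 = -21814 - 28042 = -49856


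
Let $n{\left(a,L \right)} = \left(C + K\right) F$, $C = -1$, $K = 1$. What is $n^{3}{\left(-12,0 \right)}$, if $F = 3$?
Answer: $0$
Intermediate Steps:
$n{\left(a,L \right)} = 0$ ($n{\left(a,L \right)} = \left(-1 + 1\right) 3 = 0 \cdot 3 = 0$)
$n^{3}{\left(-12,0 \right)} = 0^{3} = 0$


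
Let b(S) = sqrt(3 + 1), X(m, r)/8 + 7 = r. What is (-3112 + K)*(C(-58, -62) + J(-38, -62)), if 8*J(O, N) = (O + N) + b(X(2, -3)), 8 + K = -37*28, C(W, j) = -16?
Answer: 117407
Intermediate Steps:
X(m, r) = -56 + 8*r
K = -1044 (K = -8 - 37*28 = -8 - 1036 = -1044)
b(S) = 2 (b(S) = sqrt(4) = 2)
J(O, N) = 1/4 + N/8 + O/8 (J(O, N) = ((O + N) + 2)/8 = ((N + O) + 2)/8 = (2 + N + O)/8 = 1/4 + N/8 + O/8)
(-3112 + K)*(C(-58, -62) + J(-38, -62)) = (-3112 - 1044)*(-16 + (1/4 + (1/8)*(-62) + (1/8)*(-38))) = -4156*(-16 + (1/4 - 31/4 - 19/4)) = -4156*(-16 - 49/4) = -4156*(-113/4) = 117407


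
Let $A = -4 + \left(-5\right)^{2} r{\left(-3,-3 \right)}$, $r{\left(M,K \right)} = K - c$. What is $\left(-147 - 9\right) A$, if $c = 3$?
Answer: $24024$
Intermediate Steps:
$r{\left(M,K \right)} = -3 + K$ ($r{\left(M,K \right)} = K - 3 = -3 + K$)
$A = -154$ ($A = -4 + \left(-5\right)^{2} \left(-3 - 3\right) = -4 + 25 \left(-6\right) = -4 - 150 = -154$)
$\left(-147 - 9\right) A = \left(-147 - 9\right) \left(-154\right) = \left(-156\right) \left(-154\right) = 24024$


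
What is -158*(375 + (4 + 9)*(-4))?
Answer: -51034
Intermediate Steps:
-158*(375 + (4 + 9)*(-4)) = -158*(375 + 13*(-4)) = -158*(375 - 52) = -158*323 = -51034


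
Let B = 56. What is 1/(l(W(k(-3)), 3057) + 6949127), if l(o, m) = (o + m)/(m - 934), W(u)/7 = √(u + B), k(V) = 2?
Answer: 15660309158197/108825499749534050421 - 14861*√58/217650999499068100842 ≈ 1.4390e-7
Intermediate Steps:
W(u) = 7*√(56 + u) (W(u) = 7*√(u + 56) = 7*√(56 + u))
l(o, m) = (m + o)/(-934 + m)
1/(l(W(k(-3)), 3057) + 6949127) = 1/((3057 + 7*√(56 + 2))/(-934 + 3057) + 6949127) = 1/((3057 + 7*√58)/2123 + 6949127) = 1/((3057/2123 + 7*√58/2123) + 6949127) = 1/(14752999678/2123 + 7*√58/2123)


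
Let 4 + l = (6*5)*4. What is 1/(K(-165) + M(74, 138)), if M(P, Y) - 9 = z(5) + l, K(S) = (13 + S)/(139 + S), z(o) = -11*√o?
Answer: 22113/2791156 + 1859*√5/2791156 ≈ 0.0094118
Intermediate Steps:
K(S) = (13 + S)/(139 + S)
l = 116 (l = -4 + (6*5)*4 = -4 + 30*4 = -4 + 120 = 116)
M(P, Y) = 125 - 11*√5 (M(P, Y) = 9 + (-11*√5 + 116) = 9 + (116 - 11*√5) = 125 - 11*√5)
1/(K(-165) + M(74, 138)) = 1/((13 - 165)/(139 - 165) + (125 - 11*√5)) = 1/(-152/(-26) + (125 - 11*√5)) = 1/(-1/26*(-152) + (125 - 11*√5)) = 1/(76/13 + (125 - 11*√5)) = 1/(1701/13 - 11*√5)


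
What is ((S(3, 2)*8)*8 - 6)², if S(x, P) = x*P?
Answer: 142884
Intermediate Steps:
S(x, P) = P*x
((S(3, 2)*8)*8 - 6)² = (((2*3)*8)*8 - 6)² = ((6*8)*8 - 6)² = (48*8 - 6)² = (384 - 6)² = 378² = 142884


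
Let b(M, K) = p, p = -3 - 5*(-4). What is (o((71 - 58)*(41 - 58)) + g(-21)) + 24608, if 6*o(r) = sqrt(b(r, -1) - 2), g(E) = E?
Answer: 24587 + sqrt(15)/6 ≈ 24588.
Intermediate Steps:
p = 17 (p = -3 + 20 = 17)
b(M, K) = 17
o(r) = sqrt(15)/6 (o(r) = sqrt(17 - 2)/6 = sqrt(15)/6)
(o((71 - 58)*(41 - 58)) + g(-21)) + 24608 = (sqrt(15)/6 - 21) + 24608 = (-21 + sqrt(15)/6) + 24608 = 24587 + sqrt(15)/6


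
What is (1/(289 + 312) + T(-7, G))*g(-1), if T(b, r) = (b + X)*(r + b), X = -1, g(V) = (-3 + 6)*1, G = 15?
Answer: -115389/601 ≈ -192.00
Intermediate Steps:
g(V) = 3 (g(V) = 3*1 = 3)
T(b, r) = (-1 + b)*(b + r) (T(b, r) = (b - 1)*(r + b) = (-1 + b)*(b + r))
(1/(289 + 312) + T(-7, G))*g(-1) = (1/(289 + 312) + ((-7)² - 1*(-7) - 1*15 - 7*15))*3 = (1/601 + (49 + 7 - 15 - 105))*3 = (1/601 - 64)*3 = -38463/601*3 = -115389/601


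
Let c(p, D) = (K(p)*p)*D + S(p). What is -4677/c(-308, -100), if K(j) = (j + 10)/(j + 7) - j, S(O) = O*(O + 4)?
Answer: -201111/413252576 ≈ -0.00048665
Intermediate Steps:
S(O) = O*(4 + O)
K(j) = -j + (10 + j)/(7 + j) (K(j) = (10 + j)/(7 + j) - j = -j + (10 + j)/(7 + j))
c(p, D) = p*(4 + p) + D*p*(10 - p**2 - 6*p)/(7 + p) (c(p, D) = (((10 - p**2 - 6*p)/(7 + p))*p)*D + p*(4 + p) = (p*(10 - p**2 - 6*p)/(7 + p))*D + p*(4 + p) = D*p*(10 - p**2 - 6*p)/(7 + p) + p*(4 + p) = p*(4 + p) + D*p*(10 - p**2 - 6*p)/(7 + p))
-4677/c(-308, -100) = -4677*(-(7 - 308)/(308*((4 - 308)*(7 - 308) - 1*(-100)*(-10 + (-308)**2 + 6*(-308))))) = -4677*43/(44*(-304*(-301) - 1*(-100)*(-10 + 94864 - 1848))) = -4677*43/(44*(91504 - 1*(-100)*93006)) = -4677*43/(44*(91504 + 9300600)) = -4677/((-308*(-1/301)*9392104)) = -4677/413252576/43 = -4677*43/413252576 = -201111/413252576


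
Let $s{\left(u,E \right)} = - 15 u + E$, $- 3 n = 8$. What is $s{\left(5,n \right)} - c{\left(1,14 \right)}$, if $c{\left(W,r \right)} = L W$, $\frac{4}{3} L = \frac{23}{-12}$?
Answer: $- \frac{3659}{48} \approx -76.229$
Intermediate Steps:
$L = - \frac{23}{16}$ ($L = \frac{3 \frac{23}{-12}}{4} = \frac{3 \cdot 23 \left(- \frac{1}{12}\right)}{4} = \frac{3}{4} \left(- \frac{23}{12}\right) = - \frac{23}{16} \approx -1.4375$)
$n = - \frac{8}{3}$ ($n = \left(- \frac{1}{3}\right) 8 = - \frac{8}{3} \approx -2.6667$)
$c{\left(W,r \right)} = - \frac{23 W}{16}$
$s{\left(u,E \right)} = E - 15 u$
$s{\left(5,n \right)} - c{\left(1,14 \right)} = \left(- \frac{8}{3} - 75\right) - \left(- \frac{23}{16}\right) 1 = \left(- \frac{8}{3} - 75\right) - - \frac{23}{16} = - \frac{233}{3} + \frac{23}{16} = - \frac{3659}{48}$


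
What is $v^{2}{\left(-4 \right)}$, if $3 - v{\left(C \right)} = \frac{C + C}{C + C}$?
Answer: $4$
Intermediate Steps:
$v{\left(C \right)} = 2$ ($v{\left(C \right)} = 3 - \frac{C + C}{C + C} = 3 - \frac{2 C}{2 C} = 3 - 2 C \frac{1}{2 C} = 3 - 1 = 2$)
$v^{2}{\left(-4 \right)} = 2^{2} = 4$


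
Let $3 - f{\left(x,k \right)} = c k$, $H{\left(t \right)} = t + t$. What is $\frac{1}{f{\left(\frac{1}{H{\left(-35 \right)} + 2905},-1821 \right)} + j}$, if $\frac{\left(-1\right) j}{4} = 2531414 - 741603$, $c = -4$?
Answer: $- \frac{1}{7166525} \approx -1.3954 \cdot 10^{-7}$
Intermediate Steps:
$H{\left(t \right)} = 2 t$
$j = -7159244$ ($j = - 4 \left(2531414 - 741603\right) = \left(-4\right) 1789811 = -7159244$)
$f{\left(x,k \right)} = 3 + 4 k$ ($f{\left(x,k \right)} = 3 - - 4 k = 3 + 4 k$)
$\frac{1}{f{\left(\frac{1}{H{\left(-35 \right)} + 2905},-1821 \right)} + j} = \frac{1}{\left(3 + 4 \left(-1821\right)\right) - 7159244} = \frac{1}{\left(3 - 7284\right) - 7159244} = \frac{1}{-7281 - 7159244} = \frac{1}{-7166525} = - \frac{1}{7166525}$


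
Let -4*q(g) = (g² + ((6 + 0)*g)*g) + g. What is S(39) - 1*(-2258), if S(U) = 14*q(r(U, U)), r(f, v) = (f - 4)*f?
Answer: -45651532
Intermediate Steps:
r(f, v) = f*(-4 + f) (r(f, v) = (-4 + f)*f = f*(-4 + f))
q(g) = -7*g²/4 - g/4 (q(g) = -((g² + ((6 + 0)*g)*g) + g)/4 = -((g² + (6*g)*g) + g)/4 = -((g² + 6*g²) + g)/4 = -(7*g² + g)/4 = -(g + 7*g²)/4 = -7*g²/4 - g/4)
S(U) = -7*U*(1 + 7*U*(-4 + U))*(-4 + U)/2 (S(U) = 14*(-U*(-4 + U)*(1 + 7*(U*(-4 + U)))/4) = 14*(-U*(-4 + U)*(1 + 7*U*(-4 + U))/4) = 14*(-U*(1 + 7*U*(-4 + U))*(-4 + U)/4) = -7*U*(1 + 7*U*(-4 + U))*(-4 + U)/2)
S(39) - 1*(-2258) = -7/2*39*(1 + 7*39*(-4 + 39))*(-4 + 39) - 1*(-2258) = -7/2*39*(1 + 7*39*35)*35 + 2258 = -7/2*39*(1 + 9555)*35 + 2258 = -7/2*39*9556*35 + 2258 = -45653790 + 2258 = -45651532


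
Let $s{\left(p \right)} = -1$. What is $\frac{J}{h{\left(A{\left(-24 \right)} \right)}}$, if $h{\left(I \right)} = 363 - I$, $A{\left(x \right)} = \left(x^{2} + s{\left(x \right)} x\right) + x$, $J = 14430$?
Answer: $- \frac{4810}{71} \approx -67.746$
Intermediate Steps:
$A{\left(x \right)} = x^{2}$ ($A{\left(x \right)} = \left(x^{2} - x\right) + x = x^{2}$)
$\frac{J}{h{\left(A{\left(-24 \right)} \right)}} = \frac{14430}{363 - \left(-24\right)^{2}} = \frac{14430}{363 - 576} = \frac{14430}{-213} = 14430 \left(- \frac{1}{213}\right) = - \frac{4810}{71}$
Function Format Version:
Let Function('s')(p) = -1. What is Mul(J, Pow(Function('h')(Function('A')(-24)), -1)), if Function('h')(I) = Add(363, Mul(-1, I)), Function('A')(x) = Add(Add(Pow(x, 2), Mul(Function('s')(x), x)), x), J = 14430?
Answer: Rational(-4810, 71) ≈ -67.746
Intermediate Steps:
Function('A')(x) = Pow(x, 2) (Function('A')(x) = Add(Add(Pow(x, 2), Mul(-1, x)), x) = Pow(x, 2))
Mul(J, Pow(Function('h')(Function('A')(-24)), -1)) = Mul(14430, Pow(Add(363, Mul(-1, Pow(-24, 2))), -1)) = Mul(14430, Pow(Add(363, Mul(-1, 576)), -1)) = Mul(14430, Pow(Add(363, -576), -1)) = Mul(14430, Pow(-213, -1)) = Mul(14430, Rational(-1, 213)) = Rational(-4810, 71)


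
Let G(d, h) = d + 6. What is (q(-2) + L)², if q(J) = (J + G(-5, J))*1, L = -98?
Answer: 9801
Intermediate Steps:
G(d, h) = 6 + d
q(J) = 1 + J (q(J) = (J + (6 - 5))*1 = (J + 1)*1 = (1 + J)*1 = 1 + J)
(q(-2) + L)² = ((1 - 2) - 98)² = (-1 - 98)² = (-99)² = 9801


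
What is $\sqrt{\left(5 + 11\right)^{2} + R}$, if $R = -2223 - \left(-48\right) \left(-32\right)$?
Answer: $i \sqrt{3503} \approx 59.186 i$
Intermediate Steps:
$R = -3759$ ($R = -2223 - 1536 = -3759$)
$\sqrt{\left(5 + 11\right)^{2} + R} = \sqrt{\left(5 + 11\right)^{2} - 3759} = \sqrt{16^{2} - 3759} = \sqrt{256 - 3759} = \sqrt{-3503} = i \sqrt{3503}$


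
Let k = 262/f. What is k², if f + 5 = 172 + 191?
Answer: 17161/32041 ≈ 0.53559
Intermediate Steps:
f = 358 (f = -5 + (172 + 191) = -5 + 363 = 358)
k = 131/179 (k = 262/358 = 262*(1/358) = 131/179 ≈ 0.73184)
k² = (131/179)² = 17161/32041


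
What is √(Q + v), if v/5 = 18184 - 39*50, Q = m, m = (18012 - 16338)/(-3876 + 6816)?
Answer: √397735790/70 ≈ 284.90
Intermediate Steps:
m = 279/490 (m = 1674/2940 = 1674*(1/2940) = 279/490 ≈ 0.56939)
Q = 279/490 ≈ 0.56939
v = 81170 (v = 5*(18184 - 39*50) = 5*(18184 - 1*1950) = 5*(18184 - 1950) = 5*16234 = 81170)
√(Q + v) = √(279/490 + 81170) = √(39773579/490) = √397735790/70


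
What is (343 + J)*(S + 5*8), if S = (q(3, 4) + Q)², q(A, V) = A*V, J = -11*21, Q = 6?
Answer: 40768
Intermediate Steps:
J = -231
S = 324 (S = (3*4 + 6)² = (12 + 6)² = 18² = 324)
(343 + J)*(S + 5*8) = (343 - 231)*(324 + 5*8) = 112*(324 + 40) = 112*364 = 40768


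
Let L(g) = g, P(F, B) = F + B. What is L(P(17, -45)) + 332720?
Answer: 332692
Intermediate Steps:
P(F, B) = B + F
L(P(17, -45)) + 332720 = (-45 + 17) + 332720 = -28 + 332720 = 332692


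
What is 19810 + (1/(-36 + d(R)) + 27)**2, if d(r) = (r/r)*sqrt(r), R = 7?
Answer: 34123475306/1661521 - 69534*sqrt(7)/1661521 ≈ 20537.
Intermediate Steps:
d(r) = sqrt(r) (d(r) = 1*sqrt(r) = sqrt(r))
19810 + (1/(-36 + d(R)) + 27)**2 = 19810 + (1/(-36 + sqrt(7)) + 27)**2 = 19810 + (27 + 1/(-36 + sqrt(7)))**2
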